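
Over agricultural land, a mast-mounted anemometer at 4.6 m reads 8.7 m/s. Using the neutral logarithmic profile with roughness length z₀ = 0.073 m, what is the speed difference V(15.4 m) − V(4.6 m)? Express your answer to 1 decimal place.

2.5 m/s

Log law: V₂ = V₁ · ln(z₂/z₀)/ln(z₁/z₀) = 8.7 × 5.3517/4.1434 = 11.2372 m/s
ΔV = 11.2372 − 8.7 = 2.5372 m/s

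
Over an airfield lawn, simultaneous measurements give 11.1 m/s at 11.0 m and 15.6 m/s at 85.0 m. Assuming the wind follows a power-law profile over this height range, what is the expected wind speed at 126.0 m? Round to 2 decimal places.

16.66 m/s

First find α: α = ln(V₂/V₁)/ln(z₂/z₁) = ln(15.6/11.1)/ln(85.0/11.0) = 0.34033/2.04476 = 0.1664
Extrapolate from 85.0 m to 126.0 m: V₃ = 15.6 × (126.0/85.0)^0.1664 = 15.6 × 1.0677 = 16.6563 m/s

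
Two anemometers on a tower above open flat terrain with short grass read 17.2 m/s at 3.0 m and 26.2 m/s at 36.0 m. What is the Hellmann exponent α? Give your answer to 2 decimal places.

α ≈ 0.17

Power law: V₂/V₁ = (z₂/z₁)^α ⇒ α = ln(V₂/V₁) / ln(z₂/z₁)
α = ln(26.2/17.2) / ln(36.0/3.0) = ln(1.5233) / ln(12.0000)
  = 0.42085 / 2.48491 = 0.16936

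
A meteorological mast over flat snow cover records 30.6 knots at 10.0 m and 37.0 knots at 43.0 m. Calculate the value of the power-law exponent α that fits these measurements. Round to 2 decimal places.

Power law: V₂/V₁ = (z₂/z₁)^α ⇒ α = ln(V₂/V₁) / ln(z₂/z₁)
α = ln(37.0/30.6) / ln(43.0/10.0) = ln(1.2092) / ln(4.3000)
  = 0.18992 / 1.45862 = 0.13020

α ≈ 0.13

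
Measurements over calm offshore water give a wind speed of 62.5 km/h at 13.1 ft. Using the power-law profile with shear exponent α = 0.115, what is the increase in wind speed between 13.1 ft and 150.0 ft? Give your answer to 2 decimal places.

Power law: V₂ = V₁ · (z₂/z₁)^α = 62.5 × (11.4504)^0.115 = 82.7264 km/h
ΔV = 82.7264 − 62.5 = 20.2264 km/h

20.23 km/h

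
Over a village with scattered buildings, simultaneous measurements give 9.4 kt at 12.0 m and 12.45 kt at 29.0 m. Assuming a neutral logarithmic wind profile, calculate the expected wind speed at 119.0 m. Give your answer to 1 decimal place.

Log law: V ∝ ln(z/z₀). From the pair, with r = V₁/V₂ = 0.75502,
ln z₀ = (ln z₁ − r·ln z₂)/(1 − r) = (2.4849 − 0.75502×3.3673)/0.24498 = -0.2346 → z₀ = 0.7909 m
V₃ = V₁ · ln(z₃/z₀)/ln(z₁/z₀) = 9.4 × 5.0137/2.7195 = 17.3300 kt

17.3 kt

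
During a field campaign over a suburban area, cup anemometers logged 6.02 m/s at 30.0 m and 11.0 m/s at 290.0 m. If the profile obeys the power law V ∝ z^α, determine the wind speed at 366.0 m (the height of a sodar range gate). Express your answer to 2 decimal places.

11.70 m/s

First find α: α = ln(V₂/V₁)/ln(z₂/z₁) = ln(11.0/6.02)/ln(290.0/30.0) = 0.60281/2.26868 = 0.2657
Extrapolate from 290.0 m to 366.0 m: V₃ = 11.0 × (366.0/290.0)^0.2657 = 11.0 × 1.0638 = 11.7018 m/s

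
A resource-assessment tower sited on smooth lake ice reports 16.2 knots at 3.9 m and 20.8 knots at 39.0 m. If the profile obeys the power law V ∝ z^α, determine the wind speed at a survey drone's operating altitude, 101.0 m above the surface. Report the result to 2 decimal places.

23.06 knots

First find α: α = ln(V₂/V₁)/ln(z₂/z₁) = ln(20.8/16.2)/ln(39.0/3.9) = 0.24994/2.30259 = 0.1085
Extrapolate from 39.0 m to 101.0 m: V₃ = 20.8 × (101.0/39.0)^0.1085 = 20.8 × 1.1088 = 23.0633 knots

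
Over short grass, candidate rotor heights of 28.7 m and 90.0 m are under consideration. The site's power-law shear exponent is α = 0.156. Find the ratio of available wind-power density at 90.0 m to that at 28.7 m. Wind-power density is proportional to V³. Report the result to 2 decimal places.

1.71

Speed ratio: V_B/V_A = (z_B/z_A)^α = (90.0/28.7)^0.156 = (3.1359)^0.156 = 1.19518
Power-density ratio: P_B/P_A = (V_B/V_A)³ = (1.19518)³ = 1.70725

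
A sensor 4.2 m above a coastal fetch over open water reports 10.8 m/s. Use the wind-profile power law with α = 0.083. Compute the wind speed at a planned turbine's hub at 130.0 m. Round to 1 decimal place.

Power-law profile: V₂ = V₁ · (z₂/z₁)^α
V₂ = 10.8 × (130.0/4.2)^0.083 = 10.8 × (30.9524)^0.083
    = 10.8 × 1.3296 = 14.3599 m/s

14.4 m/s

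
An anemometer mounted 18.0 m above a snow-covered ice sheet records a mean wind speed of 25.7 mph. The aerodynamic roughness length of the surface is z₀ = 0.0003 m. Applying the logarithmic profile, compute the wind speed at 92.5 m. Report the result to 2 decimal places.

Log law: V(z) ∝ ln(z/z₀), so V₂/V₁ = ln(z₂/z₀) / ln(z₁/z₀).
ln(92.5/0.0003) = 12.6389, ln(18.0/0.0003) = 11.0021
V₂ = 25.7 × 12.6389/11.0021 = 25.7 × 1.1488 = 29.5235 mph

29.52 mph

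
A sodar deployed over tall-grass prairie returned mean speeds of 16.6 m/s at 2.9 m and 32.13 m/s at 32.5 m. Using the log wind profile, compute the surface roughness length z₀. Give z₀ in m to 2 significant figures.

z₀ ≈ 0.22 m

Log law: V(z) ∝ ln(z/z₀). With r = V₁/V₂ = 16.6/32.13 = 0.51665,
r · ln(z₂/z₀) = ln(z₁/z₀) ⇒ ln z₀ = (ln z₁ − r·ln z₂)/(1 − r)
ln z₀ = (1.06471 − 0.51665×3.48124) / 0.48335 = -1.5183
z₀ = exp(-1.5183) = 0.2191 m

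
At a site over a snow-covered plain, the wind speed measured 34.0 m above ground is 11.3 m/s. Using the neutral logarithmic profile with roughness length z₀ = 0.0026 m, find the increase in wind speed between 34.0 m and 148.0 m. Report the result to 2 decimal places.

1.75 m/s

Log law: V₂ = V₁ · ln(z₂/z₀)/ln(z₁/z₀) = 11.3 × 10.9495/9.4786 = 13.0535 m/s
ΔV = 13.0535 − 11.3 = 1.7535 m/s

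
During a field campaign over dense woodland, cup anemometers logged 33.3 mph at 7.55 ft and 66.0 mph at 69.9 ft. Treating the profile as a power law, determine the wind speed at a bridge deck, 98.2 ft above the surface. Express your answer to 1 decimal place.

First find α: α = ln(V₂/V₁)/ln(z₂/z₁) = ln(66.0/33.3)/ln(69.9/7.55) = 0.68410/2.22552 = 0.3074
Extrapolate from 69.9 ft to 98.2 ft: V₃ = 66.0 × (98.2/69.9)^0.3074 = 66.0 × 1.1101 = 73.2698 mph

73.3 mph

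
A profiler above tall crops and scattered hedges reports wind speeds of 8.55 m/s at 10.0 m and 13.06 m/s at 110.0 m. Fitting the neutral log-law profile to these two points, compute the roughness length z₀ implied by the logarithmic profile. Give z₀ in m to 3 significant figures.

z₀ ≈ 0.106 m

Log law: V(z) ∝ ln(z/z₀). With r = V₁/V₂ = 8.55/13.06 = 0.65467,
r · ln(z₂/z₀) = ln(z₁/z₀) ⇒ ln z₀ = (ln z₁ − r·ln z₂)/(1 − r)
ln z₀ = (2.30259 − 0.65467×4.70048) / 0.34533 = -2.2433
z₀ = exp(-2.2433) = 0.1061 m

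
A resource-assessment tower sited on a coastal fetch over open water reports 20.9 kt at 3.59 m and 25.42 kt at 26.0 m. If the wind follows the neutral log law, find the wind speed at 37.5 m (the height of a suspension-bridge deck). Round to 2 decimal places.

26.26 kt

Log law: V ∝ ln(z/z₀). From the pair, with r = V₁/V₂ = 0.82219,
ln z₀ = (ln z₁ − r·ln z₂)/(1 − r) = (1.2782 − 0.82219×3.2581)/0.17781 = -7.8769 → z₀ = 0.0003794 m
V₃ = V₁ · ln(z₃/z₀)/ln(z₁/z₀) = 20.9 × 11.5012/9.1551 = 26.2561 kt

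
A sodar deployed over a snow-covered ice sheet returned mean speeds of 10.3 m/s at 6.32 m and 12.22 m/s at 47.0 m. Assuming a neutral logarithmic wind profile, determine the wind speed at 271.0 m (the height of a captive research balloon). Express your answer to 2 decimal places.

Log law: V ∝ ln(z/z₀). From the pair, with r = V₁/V₂ = 0.84288,
ln z₀ = (ln z₁ − r·ln z₂)/(1 − r) = (1.8437 − 0.84288×3.8501)/0.15712 = -8.9199 → z₀ = 0.0001337 m
V₃ = V₁ · ln(z₃/z₀)/ln(z₁/z₀) = 10.3 × 14.5221/10.7637 = 13.8965 m/s

13.90 m/s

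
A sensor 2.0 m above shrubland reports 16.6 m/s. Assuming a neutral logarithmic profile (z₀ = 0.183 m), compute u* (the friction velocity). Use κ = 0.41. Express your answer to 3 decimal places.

u* ≈ 2.846 m/s

Log law: V(z) = (u*/κ) · ln(z/z₀) ⇒ u* = κ · V / ln(z/z₀)
u* = 0.41 × 16.6 / ln(2.0/0.183) = 0.41 × 16.6 / 2.3914
   = 6.8060 / 2.3914 = 2.8460 m/s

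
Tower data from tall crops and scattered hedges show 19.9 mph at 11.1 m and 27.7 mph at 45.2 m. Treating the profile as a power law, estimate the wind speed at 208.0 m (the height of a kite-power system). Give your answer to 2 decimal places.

First find α: α = ln(V₂/V₁)/ln(z₂/z₁) = ln(27.7/19.9)/ln(45.2/11.1) = 0.33071/1.40415 = 0.2355
Extrapolate from 45.2 m to 208.0 m: V₃ = 27.7 × (208.0/45.2)^0.2355 = 27.7 × 1.4326 = 39.6840 mph

39.68 mph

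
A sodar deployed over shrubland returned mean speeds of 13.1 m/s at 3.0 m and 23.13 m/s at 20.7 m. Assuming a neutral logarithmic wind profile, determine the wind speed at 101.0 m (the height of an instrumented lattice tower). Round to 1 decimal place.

Log law: V ∝ ln(z/z₀). From the pair, with r = V₁/V₂ = 0.56636,
ln z₀ = (ln z₁ − r·ln z₂)/(1 − r) = (1.0986 − 0.56636×3.0301)/0.43364 = -1.4241 → z₀ = 0.2407 m
V₃ = V₁ · ln(z₃/z₀)/ln(z₁/z₀) = 13.1 × 6.0392/2.5227 = 31.3605 m/s

31.4 m/s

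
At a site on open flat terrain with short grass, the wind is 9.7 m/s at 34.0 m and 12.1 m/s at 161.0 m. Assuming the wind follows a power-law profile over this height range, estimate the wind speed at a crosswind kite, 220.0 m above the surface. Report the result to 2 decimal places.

12.65 m/s

First find α: α = ln(V₂/V₁)/ln(z₂/z₁) = ln(12.1/9.7)/ln(161.0/34.0) = 0.22108/1.55504 = 0.1422
Extrapolate from 161.0 m to 220.0 m: V₃ = 12.1 × (220.0/161.0)^0.1422 = 12.1 × 1.0454 = 12.6492 m/s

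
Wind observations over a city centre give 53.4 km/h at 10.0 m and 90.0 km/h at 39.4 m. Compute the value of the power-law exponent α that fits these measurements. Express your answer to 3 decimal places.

Power law: V₂/V₁ = (z₂/z₁)^α ⇒ α = ln(V₂/V₁) / ln(z₂/z₁)
α = ln(90.0/53.4) / ln(39.4/10.0) = ln(1.6854) / ln(3.9400)
  = 0.52200 / 1.37118 = 0.38069

α ≈ 0.381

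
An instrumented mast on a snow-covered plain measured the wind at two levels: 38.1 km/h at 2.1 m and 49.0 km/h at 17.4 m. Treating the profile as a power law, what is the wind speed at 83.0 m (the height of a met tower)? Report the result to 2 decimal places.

59.01 km/h

First find α: α = ln(V₂/V₁)/ln(z₂/z₁) = ln(49.0/38.1)/ln(17.4/2.1) = 0.25161/2.11453 = 0.1190
Extrapolate from 17.4 m to 83.0 m: V₃ = 49.0 × (83.0/17.4)^0.1190 = 49.0 × 1.2043 = 59.0111 km/h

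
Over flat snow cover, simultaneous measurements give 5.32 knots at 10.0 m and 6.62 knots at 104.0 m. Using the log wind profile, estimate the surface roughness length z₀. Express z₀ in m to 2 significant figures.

Log law: V(z) ∝ ln(z/z₀). With r = V₁/V₂ = 5.32/6.62 = 0.80363,
r · ln(z₂/z₀) = ln(z₁/z₀) ⇒ ln z₀ = (ln z₁ − r·ln z₂)/(1 − r)
ln z₀ = (2.30259 − 0.80363×4.64439) / 0.19637 = -7.2808
z₀ = exp(-7.2808) = 0.0006886 m

z₀ ≈ 0.00069 m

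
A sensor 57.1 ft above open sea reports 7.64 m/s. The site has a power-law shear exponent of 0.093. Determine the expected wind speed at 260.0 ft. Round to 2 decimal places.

8.80 m/s

Power-law profile: V₂ = V₁ · (z₂/z₁)^α
V₂ = 7.64 × (260.0/57.1)^0.093 = 7.64 × (4.5534)^0.093
    = 7.64 × 1.1514 = 8.7967 m/s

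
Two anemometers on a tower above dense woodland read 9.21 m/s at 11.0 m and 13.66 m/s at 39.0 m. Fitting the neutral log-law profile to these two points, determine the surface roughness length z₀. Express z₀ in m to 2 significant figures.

z₀ ≈ 0.80 m

Log law: V(z) ∝ ln(z/z₀). With r = V₁/V₂ = 9.21/13.66 = 0.67423,
r · ln(z₂/z₀) = ln(z₁/z₀) ⇒ ln z₀ = (ln z₁ − r·ln z₂)/(1 − r)
ln z₀ = (2.39790 − 0.67423×3.66356) / 0.32577 = -0.2216
z₀ = exp(-0.2216) = 0.8012 m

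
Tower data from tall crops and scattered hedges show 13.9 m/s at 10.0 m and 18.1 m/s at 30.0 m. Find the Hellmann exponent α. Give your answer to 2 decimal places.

Power law: V₂/V₁ = (z₂/z₁)^α ⇒ α = ln(V₂/V₁) / ln(z₂/z₁)
α = ln(18.1/13.9) / ln(30.0/10.0) = ln(1.3022) / ln(3.0000)
  = 0.26402 / 1.09861 = 0.24032

α ≈ 0.24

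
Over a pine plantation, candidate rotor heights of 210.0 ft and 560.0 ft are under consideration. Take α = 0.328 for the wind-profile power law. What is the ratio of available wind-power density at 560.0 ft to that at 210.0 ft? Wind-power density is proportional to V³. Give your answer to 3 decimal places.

Speed ratio: V_B/V_A = (z_B/z_A)^α = (560.0/210.0)^0.328 = (2.6667)^0.328 = 1.37949
Power-density ratio: P_B/P_A = (V_B/V_A)³ = (1.37949)³ = 2.62514

2.625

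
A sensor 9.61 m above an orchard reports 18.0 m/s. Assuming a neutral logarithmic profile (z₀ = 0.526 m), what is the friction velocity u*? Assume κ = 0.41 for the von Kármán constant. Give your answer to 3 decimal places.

Log law: V(z) = (u*/κ) · ln(z/z₀) ⇒ u* = κ · V / ln(z/z₀)
u* = 0.41 × 18.0 / ln(9.61/0.526) = 0.41 × 18.0 / 2.9053
   = 7.3800 / 2.9053 = 2.5402 m/s

u* ≈ 2.540 m/s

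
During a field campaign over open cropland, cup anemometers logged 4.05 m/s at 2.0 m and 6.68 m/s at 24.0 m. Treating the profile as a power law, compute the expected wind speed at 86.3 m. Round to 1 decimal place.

8.6 m/s

First find α: α = ln(V₂/V₁)/ln(z₂/z₁) = ln(6.68/4.05)/ln(24.0/2.0) = 0.50040/2.48491 = 0.2014
Extrapolate from 24.0 m to 86.3 m: V₃ = 6.68 × (86.3/24.0)^0.2014 = 6.68 × 1.2940 = 8.6437 m/s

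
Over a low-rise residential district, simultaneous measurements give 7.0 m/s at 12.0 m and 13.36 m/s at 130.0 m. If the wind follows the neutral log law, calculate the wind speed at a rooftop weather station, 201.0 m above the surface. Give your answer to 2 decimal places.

Log law: V ∝ ln(z/z₀). From the pair, with r = V₁/V₂ = 0.52395,
ln z₀ = (ln z₁ − r·ln z₂)/(1 − r) = (2.4849 − 0.52395×4.8675)/0.47605 = -0.1375 → z₀ = 0.8715 m
V₃ = V₁ · ln(z₃/z₀)/ln(z₁/z₀) = 7.0 × 5.4408/2.6224 = 14.5232 m/s

14.52 m/s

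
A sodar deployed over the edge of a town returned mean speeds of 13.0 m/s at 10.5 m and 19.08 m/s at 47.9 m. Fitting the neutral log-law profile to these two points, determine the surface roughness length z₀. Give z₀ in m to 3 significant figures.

Log law: V(z) ∝ ln(z/z₀). With r = V₁/V₂ = 13.0/19.08 = 0.68134,
r · ln(z₂/z₀) = ln(z₁/z₀) ⇒ ln z₀ = (ln z₁ − r·ln z₂)/(1 − r)
ln z₀ = (2.35138 − 0.68134×3.86912) / 0.31866 = -0.8938
z₀ = exp(-0.8938) = 0.4091 m

z₀ ≈ 0.409 m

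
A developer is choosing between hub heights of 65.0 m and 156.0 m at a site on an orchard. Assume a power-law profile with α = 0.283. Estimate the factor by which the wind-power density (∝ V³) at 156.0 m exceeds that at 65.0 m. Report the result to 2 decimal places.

Speed ratio: V_B/V_A = (z_B/z_A)^α = (156.0/65.0)^0.283 = (2.4000)^0.283 = 1.28115
Power-density ratio: P_B/P_A = (V_B/V_A)³ = (1.28115)³ = 2.10281

2.10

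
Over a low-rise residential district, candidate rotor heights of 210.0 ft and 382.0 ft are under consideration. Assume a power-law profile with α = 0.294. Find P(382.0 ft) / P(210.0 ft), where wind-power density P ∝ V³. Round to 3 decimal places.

Speed ratio: V_B/V_A = (z_B/z_A)^α = (382.0/210.0)^0.294 = (1.8190)^0.294 = 1.19232
Power-density ratio: P_B/P_A = (V_B/V_A)³ = (1.19232)³ = 1.69505

1.695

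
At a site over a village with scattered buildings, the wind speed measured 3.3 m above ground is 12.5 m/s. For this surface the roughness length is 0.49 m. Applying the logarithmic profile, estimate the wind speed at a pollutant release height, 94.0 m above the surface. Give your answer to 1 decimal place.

Log law: V(z) ∝ ln(z/z₀), so V₂/V₁ = ln(z₂/z₀) / ln(z₁/z₀).
ln(94.0/0.49) = 5.2566, ln(3.3/0.49) = 1.9073
V₂ = 12.5 × 5.2566/1.9073 = 12.5 × 2.7561 = 34.4513 m/s

34.5 m/s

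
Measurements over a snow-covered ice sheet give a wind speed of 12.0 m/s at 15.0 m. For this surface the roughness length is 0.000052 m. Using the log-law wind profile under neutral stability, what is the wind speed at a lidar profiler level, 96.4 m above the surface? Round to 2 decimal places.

13.78 m/s

Log law: V(z) ∝ ln(z/z₀), so V₂/V₁ = ln(z₂/z₀) / ln(z₁/z₀).
ln(96.4/0.000052) = 14.4328, ln(15.0/0.000052) = 12.5723
V₂ = 12.0 × 14.4328/12.5723 = 12.0 × 1.1480 = 13.7758 m/s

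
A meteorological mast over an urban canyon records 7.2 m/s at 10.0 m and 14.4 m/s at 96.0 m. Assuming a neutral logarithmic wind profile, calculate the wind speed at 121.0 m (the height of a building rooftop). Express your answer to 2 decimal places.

Log law: V ∝ ln(z/z₀). From the pair, with r = V₁/V₂ = 0.50000,
ln z₀ = (ln z₁ − r·ln z₂)/(1 − r) = (2.3026 − 0.50000×4.5643)/0.50000 = 0.0408 → z₀ = 1.042 m
V₃ = V₁ · ln(z₃/z₀)/ln(z₁/z₀) = 7.2 × 4.7550/2.2618 = 15.1368 m/s

15.14 m/s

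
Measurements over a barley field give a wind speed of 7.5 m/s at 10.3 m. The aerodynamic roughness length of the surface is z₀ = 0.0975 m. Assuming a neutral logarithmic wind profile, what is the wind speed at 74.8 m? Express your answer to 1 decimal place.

Log law: V(z) ∝ ln(z/z₀), so V₂/V₁ = ln(z₂/z₀) / ln(z₁/z₀).
ln(74.8/0.0975) = 6.6427, ln(10.3/0.0975) = 4.6600
V₂ = 7.5 × 6.6427/4.6600 = 7.5 × 1.4255 = 10.6910 m/s

10.7 m/s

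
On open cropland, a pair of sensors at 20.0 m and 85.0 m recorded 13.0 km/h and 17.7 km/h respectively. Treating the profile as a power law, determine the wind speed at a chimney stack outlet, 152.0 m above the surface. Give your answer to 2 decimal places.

First find α: α = ln(V₂/V₁)/ln(z₂/z₁) = ln(17.7/13.0)/ln(85.0/20.0) = 0.30862/1.44692 = 0.2133
Extrapolate from 85.0 m to 152.0 m: V₃ = 17.7 × (152.0/85.0)^0.2133 = 17.7 × 1.1320 = 20.0361 km/h

20.04 km/h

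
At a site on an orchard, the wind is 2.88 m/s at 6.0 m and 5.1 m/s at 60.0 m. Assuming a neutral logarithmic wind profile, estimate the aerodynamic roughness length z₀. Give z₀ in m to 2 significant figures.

z₀ ≈ 0.30 m

Log law: V(z) ∝ ln(z/z₀). With r = V₁/V₂ = 2.88/5.1 = 0.56471,
r · ln(z₂/z₀) = ln(z₁/z₀) ⇒ ln z₀ = (ln z₁ − r·ln z₂)/(1 − r)
ln z₀ = (1.79176 − 0.56471×4.09434) / 0.43529 = -1.1954
z₀ = exp(-1.1954) = 0.3026 m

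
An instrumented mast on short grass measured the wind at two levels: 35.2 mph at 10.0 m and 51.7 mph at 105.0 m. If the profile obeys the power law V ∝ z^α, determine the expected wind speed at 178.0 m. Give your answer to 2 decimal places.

First find α: α = ln(V₂/V₁)/ln(z₂/z₁) = ln(51.7/35.2)/ln(105.0/10.0) = 0.38441/2.35138 = 0.1635
Extrapolate from 105.0 m to 178.0 m: V₃ = 51.7 × (178.0/105.0)^0.1635 = 51.7 × 1.0901 = 56.3594 mph

56.36 mph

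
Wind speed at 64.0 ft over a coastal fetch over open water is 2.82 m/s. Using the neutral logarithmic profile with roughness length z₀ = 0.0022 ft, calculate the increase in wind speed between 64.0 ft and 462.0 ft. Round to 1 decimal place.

0.5 m/s

Log law: V₂ = V₁ · ln(z₂/z₀)/ln(z₁/z₀) = 2.82 × 12.2549/10.2782 = 3.3623 m/s
ΔV = 3.3623 − 2.82 = 0.5423 m/s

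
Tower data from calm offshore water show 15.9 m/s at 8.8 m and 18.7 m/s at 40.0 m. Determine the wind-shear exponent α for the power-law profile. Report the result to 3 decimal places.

Power law: V₂/V₁ = (z₂/z₁)^α ⇒ α = ln(V₂/V₁) / ln(z₂/z₁)
α = ln(18.7/15.9) / ln(40.0/8.8) = ln(1.1761) / ln(4.5455)
  = 0.16220 / 1.51413 = 0.10713

α ≈ 0.107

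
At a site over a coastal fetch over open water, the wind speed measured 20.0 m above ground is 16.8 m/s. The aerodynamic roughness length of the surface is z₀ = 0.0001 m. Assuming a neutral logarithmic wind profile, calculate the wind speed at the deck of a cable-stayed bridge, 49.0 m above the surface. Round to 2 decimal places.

Log law: V(z) ∝ ln(z/z₀), so V₂/V₁ = ln(z₂/z₀) / ln(z₁/z₀).
ln(49.0/0.0001) = 13.1022, ln(20.0/0.0001) = 12.2061
V₂ = 16.8 × 13.1022/12.2061 = 16.8 × 1.0734 = 18.0333 m/s

18.03 m/s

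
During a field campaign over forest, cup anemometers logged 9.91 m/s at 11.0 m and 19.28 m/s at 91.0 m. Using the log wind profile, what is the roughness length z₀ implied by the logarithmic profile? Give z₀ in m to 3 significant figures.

Log law: V(z) ∝ ln(z/z₀). With r = V₁/V₂ = 9.91/19.28 = 0.51400,
r · ln(z₂/z₀) = ln(z₁/z₀) ⇒ ln z₀ = (ln z₁ − r·ln z₂)/(1 − r)
ln z₀ = (2.39790 − 0.51400×4.51086) / 0.48600 = 0.1632
z₀ = exp(0.1632) = 1.177 m

z₀ ≈ 1.18 m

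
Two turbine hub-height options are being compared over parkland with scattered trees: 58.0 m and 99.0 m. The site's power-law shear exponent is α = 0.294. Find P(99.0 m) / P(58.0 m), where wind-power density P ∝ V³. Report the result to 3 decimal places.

Speed ratio: V_B/V_A = (z_B/z_A)^α = (99.0/58.0)^0.294 = (1.7069)^0.294 = 1.17022
Power-density ratio: P_B/P_A = (V_B/V_A)³ = (1.17022)³ = 1.60253

1.603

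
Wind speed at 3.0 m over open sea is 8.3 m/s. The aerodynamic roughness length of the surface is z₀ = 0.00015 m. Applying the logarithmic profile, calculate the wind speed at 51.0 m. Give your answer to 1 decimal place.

10.7 m/s

Log law: V(z) ∝ ln(z/z₀), so V₂/V₁ = ln(z₂/z₀) / ln(z₁/z₀).
ln(51.0/0.00015) = 12.7367, ln(3.0/0.00015) = 9.9035
V₂ = 8.3 × 12.7367/9.9035 = 8.3 × 1.2861 = 10.6745 m/s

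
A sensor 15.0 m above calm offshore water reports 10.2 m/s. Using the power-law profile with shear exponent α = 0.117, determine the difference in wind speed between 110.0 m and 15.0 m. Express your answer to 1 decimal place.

Power law: V₂ = V₁ · (z₂/z₁)^α = 10.2 × (7.3333)^0.117 = 12.8778 m/s
ΔV = 12.8778 − 10.2 = 2.6778 m/s

2.7 m/s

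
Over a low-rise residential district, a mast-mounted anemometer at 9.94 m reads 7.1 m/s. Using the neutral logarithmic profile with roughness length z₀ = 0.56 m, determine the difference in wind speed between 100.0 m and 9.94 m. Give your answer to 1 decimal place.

Log law: V₂ = V₁ · ln(z₂/z₀)/ln(z₁/z₀) = 7.1 × 5.1850/2.8764 = 12.7985 m/s
ΔV = 12.7985 − 7.1 = 5.6985 m/s

5.7 m/s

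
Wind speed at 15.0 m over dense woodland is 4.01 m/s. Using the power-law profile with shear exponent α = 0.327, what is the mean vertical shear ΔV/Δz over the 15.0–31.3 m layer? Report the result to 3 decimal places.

Power law: V₂ = V₁ · (z₂/z₁)^α = 4.01 × (2.0867)^0.327 = 5.1004 m/s
ΔV/Δz = (5.1004 − 4.01)/(31.3 − 15.0) = 1.0904/16.3000 = 0.06690 m/s/m

0.067 m/s/m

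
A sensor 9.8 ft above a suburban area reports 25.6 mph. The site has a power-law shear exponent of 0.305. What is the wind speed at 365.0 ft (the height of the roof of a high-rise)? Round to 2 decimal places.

77.16 mph

Power-law profile: V₂ = V₁ · (z₂/z₁)^α
V₂ = 25.6 × (365.0/9.8)^0.305 = 25.6 × (37.2449)^0.305
    = 25.6 × 3.0142 = 77.1641 mph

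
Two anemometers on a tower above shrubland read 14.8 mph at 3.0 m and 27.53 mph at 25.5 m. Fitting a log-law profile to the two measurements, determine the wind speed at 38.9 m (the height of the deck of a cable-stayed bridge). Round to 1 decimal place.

Log law: V ∝ ln(z/z₀). From the pair, with r = V₁/V₂ = 0.53760,
ln z₀ = (ln z₁ − r·ln z₂)/(1 − r) = (1.0986 − 0.53760×3.2387)/0.46240 = -1.3894 → z₀ = 0.2492 m
V₃ = V₁ · ln(z₃/z₀)/ln(z₁/z₀) = 14.8 × 5.0504/2.4881 = 30.0421 mph

30.0 mph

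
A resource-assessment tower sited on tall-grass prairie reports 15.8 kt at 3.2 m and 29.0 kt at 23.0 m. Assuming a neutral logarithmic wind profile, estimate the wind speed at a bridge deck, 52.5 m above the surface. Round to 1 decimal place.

Log law: V ∝ ln(z/z₀). From the pair, with r = V₁/V₂ = 0.54483,
ln z₀ = (ln z₁ − r·ln z₂)/(1 − r) = (1.1632 − 0.54483×3.1355)/0.45517 = -1.1977 → z₀ = 0.3019 m
V₃ = V₁ · ln(z₃/z₀)/ln(z₁/z₀) = 15.8 × 5.1585/2.3608 = 34.5235 kt

34.5 kt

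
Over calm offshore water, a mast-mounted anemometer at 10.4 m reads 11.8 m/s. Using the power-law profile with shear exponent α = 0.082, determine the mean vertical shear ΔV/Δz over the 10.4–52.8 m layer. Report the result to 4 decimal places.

Power law: V₂ = V₁ · (z₂/z₁)^α = 11.8 × (5.0769)^0.082 = 13.4816 m/s
ΔV/Δz = (13.4816 − 11.8)/(52.8 − 10.4) = 1.6816/42.4000 = 0.03966 m/s/m

0.0397 m/s/m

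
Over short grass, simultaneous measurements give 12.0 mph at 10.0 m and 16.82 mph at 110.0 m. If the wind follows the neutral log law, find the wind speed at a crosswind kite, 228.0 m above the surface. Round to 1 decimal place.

Log law: V ∝ ln(z/z₀). From the pair, with r = V₁/V₂ = 0.71344,
ln z₀ = (ln z₁ − r·ln z₂)/(1 − r) = (2.3026 − 0.71344×4.7005)/0.28656 = -3.6673 → z₀ = 0.02555 m
V₃ = V₁ · ln(z₃/z₀)/ln(z₁/z₀) = 12.0 × 9.0966/5.9699 = 18.2851 mph

18.3 mph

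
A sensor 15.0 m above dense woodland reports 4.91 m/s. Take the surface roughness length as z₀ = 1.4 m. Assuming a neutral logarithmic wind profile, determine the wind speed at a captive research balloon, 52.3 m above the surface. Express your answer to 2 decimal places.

7.50 m/s

Log law: V(z) ∝ ln(z/z₀), so V₂/V₁ = ln(z₂/z₀) / ln(z₁/z₀).
ln(52.3/1.4) = 3.6205, ln(15.0/1.4) = 2.3716
V₂ = 4.91 × 3.6205/2.3716 = 4.91 × 1.5266 = 7.4958 m/s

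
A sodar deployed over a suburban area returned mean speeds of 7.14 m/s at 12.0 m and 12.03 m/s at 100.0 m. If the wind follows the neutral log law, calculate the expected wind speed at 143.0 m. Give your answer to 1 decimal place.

Log law: V ∝ ln(z/z₀). From the pair, with r = V₁/V₂ = 0.59352,
ln z₀ = (ln z₁ − r·ln z₂)/(1 − r) = (2.4849 − 0.59352×4.6052)/0.40648 = -0.6109 → z₀ = 0.5428 m
V₃ = V₁ · ln(z₃/z₀)/ln(z₁/z₀) = 7.14 × 5.5738/3.0958 = 12.8549 m/s

12.9 m/s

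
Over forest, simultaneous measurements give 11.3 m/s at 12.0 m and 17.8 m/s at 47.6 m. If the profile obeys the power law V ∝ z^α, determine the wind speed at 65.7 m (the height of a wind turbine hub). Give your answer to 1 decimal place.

First find α: α = ln(V₂/V₁)/ln(z₂/z₁) = ln(17.8/11.3)/ln(47.6/12.0) = 0.45440/1.37793 = 0.3298
Extrapolate from 47.6 m to 65.7 m: V₃ = 17.8 × (65.7/47.6)^0.3298 = 17.8 × 1.1121 = 19.7958 m/s

19.8 m/s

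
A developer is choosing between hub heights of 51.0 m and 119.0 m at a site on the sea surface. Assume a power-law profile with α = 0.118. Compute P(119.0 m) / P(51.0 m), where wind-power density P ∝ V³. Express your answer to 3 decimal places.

1.350

Speed ratio: V_B/V_A = (z_B/z_A)^α = (119.0/51.0)^0.118 = (2.3333)^0.118 = 1.10515
Power-density ratio: P_B/P_A = (V_B/V_A)³ = (1.10515)³ = 1.34978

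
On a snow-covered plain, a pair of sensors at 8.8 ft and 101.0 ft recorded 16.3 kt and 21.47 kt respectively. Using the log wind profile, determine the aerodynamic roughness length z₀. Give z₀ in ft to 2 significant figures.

z₀ ≈ 0.0040 ft

Log law: V(z) ∝ ln(z/z₀). With r = V₁/V₂ = 16.3/21.47 = 0.75920,
r · ln(z₂/z₀) = ln(z₁/z₀) ⇒ ln z₀ = (ln z₁ − r·ln z₂)/(1 − r)
ln z₀ = (2.17475 − 0.75920×4.61512) / 0.24080 = -5.5193
z₀ = exp(-5.5193) = 0.004009 ft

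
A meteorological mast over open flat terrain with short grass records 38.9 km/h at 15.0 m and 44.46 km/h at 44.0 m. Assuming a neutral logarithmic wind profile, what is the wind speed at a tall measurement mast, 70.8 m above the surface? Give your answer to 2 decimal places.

46.92 km/h

Log law: V ∝ ln(z/z₀). From the pair, with r = V₁/V₂ = 0.87494,
ln z₀ = (ln z₁ − r·ln z₂)/(1 − r) = (2.7081 − 0.87494×3.7842)/0.12506 = -4.8211 → z₀ = 0.008058 m
V₃ = V₁ · ln(z₃/z₀)/ln(z₁/z₀) = 38.9 × 9.0809/7.5291 = 46.9176 km/h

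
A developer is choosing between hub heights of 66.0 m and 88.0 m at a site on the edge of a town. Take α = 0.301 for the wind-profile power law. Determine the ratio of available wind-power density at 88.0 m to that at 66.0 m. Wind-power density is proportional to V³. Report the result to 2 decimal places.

Speed ratio: V_B/V_A = (z_B/z_A)^α = (88.0/66.0)^0.301 = (1.3333)^0.301 = 1.09045
Power-density ratio: P_B/P_A = (V_B/V_A)³ = (1.09045)³ = 1.29664

1.30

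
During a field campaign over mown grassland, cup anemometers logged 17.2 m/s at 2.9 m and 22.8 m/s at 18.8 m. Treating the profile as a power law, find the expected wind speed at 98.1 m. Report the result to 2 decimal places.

First find α: α = ln(V₂/V₁)/ln(z₂/z₁) = ln(22.8/17.2)/ln(18.8/2.9) = 0.28185/1.86915 = 0.1508
Extrapolate from 18.8 m to 98.1 m: V₃ = 22.8 × (98.1/18.8)^0.1508 = 22.8 × 1.2829 = 29.2502 m/s

29.25 m/s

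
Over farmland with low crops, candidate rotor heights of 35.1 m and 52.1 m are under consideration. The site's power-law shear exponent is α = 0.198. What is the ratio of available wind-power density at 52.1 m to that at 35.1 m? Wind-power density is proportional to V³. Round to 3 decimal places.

Speed ratio: V_B/V_A = (z_B/z_A)^α = (52.1/35.1)^0.198 = (1.4843)^0.198 = 1.08134
Power-density ratio: P_B/P_A = (V_B/V_A)³ = (1.08134)³ = 1.26441

1.264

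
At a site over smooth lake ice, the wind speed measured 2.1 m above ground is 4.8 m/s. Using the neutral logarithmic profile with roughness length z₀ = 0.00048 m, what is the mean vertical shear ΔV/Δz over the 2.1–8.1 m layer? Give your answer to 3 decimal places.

0.129 m/s/m

Log law: V₂ = V₁ · ln(z₂/z₀)/ln(z₁/z₀) = 4.8 × 9.7336/8.3837 = 5.5729 m/s
ΔV/Δz = (5.5729 − 4.8)/(8.1 − 2.1) = 0.7729/6.0000 = 0.12881 m/s/m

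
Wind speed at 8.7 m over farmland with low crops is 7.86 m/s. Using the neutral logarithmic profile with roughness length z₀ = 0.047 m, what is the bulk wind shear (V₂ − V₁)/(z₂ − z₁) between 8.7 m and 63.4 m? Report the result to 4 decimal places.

0.0547 m/s/m

Log law: V₂ = V₁ · ln(z₂/z₀)/ln(z₁/z₀) = 7.86 × 7.2071/5.2209 = 10.8501 m/s
ΔV/Δz = (10.8501 − 7.86)/(63.4 − 8.7) = 2.9901/54.7000 = 0.05466 m/s/m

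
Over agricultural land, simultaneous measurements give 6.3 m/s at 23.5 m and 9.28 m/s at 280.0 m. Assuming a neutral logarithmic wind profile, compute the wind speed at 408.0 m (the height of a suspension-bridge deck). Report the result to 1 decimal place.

9.7 m/s

Log law: V ∝ ln(z/z₀). From the pair, with r = V₁/V₂ = 0.67888,
ln z₀ = (ln z₁ − r·ln z₂)/(1 − r) = (3.1570 − 0.67888×5.6348)/0.32112 = -2.0813 → z₀ = 0.1248 m
V₃ = V₁ · ln(z₃/z₀)/ln(z₁/z₀) = 6.3 × 8.0925/5.2383 = 9.7328 m/s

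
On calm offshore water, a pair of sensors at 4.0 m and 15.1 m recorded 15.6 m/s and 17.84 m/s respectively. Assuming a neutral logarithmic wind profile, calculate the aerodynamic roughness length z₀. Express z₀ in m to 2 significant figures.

Log law: V(z) ∝ ln(z/z₀). With r = V₁/V₂ = 15.6/17.84 = 0.87444,
r · ln(z₂/z₀) = ln(z₁/z₀) ⇒ ln z₀ = (ln z₁ − r·ln z₂)/(1 − r)
ln z₀ = (1.38629 − 0.87444×2.71469) / 0.12556 = -7.8651
z₀ = exp(-7.8651) = 0.0003839 m

z₀ ≈ 0.00038 m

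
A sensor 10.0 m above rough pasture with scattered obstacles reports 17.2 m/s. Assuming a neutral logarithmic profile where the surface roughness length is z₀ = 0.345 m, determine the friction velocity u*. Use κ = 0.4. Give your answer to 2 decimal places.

u* ≈ 2.04 m/s

Log law: V(z) = (u*/κ) · ln(z/z₀) ⇒ u* = κ · V / ln(z/z₀)
u* = 0.4 × 17.2 / ln(10.0/0.345) = 0.4 × 17.2 / 3.3668
   = 6.8800 / 3.3668 = 2.0435 m/s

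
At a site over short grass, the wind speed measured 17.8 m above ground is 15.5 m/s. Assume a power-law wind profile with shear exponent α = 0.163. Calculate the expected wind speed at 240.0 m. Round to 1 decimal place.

23.7 m/s

Power-law profile: V₂ = V₁ · (z₂/z₁)^α
V₂ = 15.5 × (240.0/17.8)^0.163 = 15.5 × (13.4831)^0.163
    = 15.5 × 1.5281 = 23.6858 m/s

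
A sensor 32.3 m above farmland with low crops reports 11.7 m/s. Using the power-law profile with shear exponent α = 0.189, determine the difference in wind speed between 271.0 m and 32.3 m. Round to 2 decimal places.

Power law: V₂ = V₁ · (z₂/z₁)^α = 11.7 × (8.3901)^0.189 = 17.4895 m/s
ΔV = 17.4895 − 11.7 = 5.7895 m/s

5.79 m/s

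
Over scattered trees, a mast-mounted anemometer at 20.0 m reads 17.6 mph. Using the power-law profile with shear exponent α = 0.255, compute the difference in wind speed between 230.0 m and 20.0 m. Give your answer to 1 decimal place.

Power law: V₂ = V₁ · (z₂/z₁)^α = 17.6 × (11.5000)^0.255 = 32.8088 mph
ΔV = 32.8088 − 17.6 = 15.2088 mph

15.2 mph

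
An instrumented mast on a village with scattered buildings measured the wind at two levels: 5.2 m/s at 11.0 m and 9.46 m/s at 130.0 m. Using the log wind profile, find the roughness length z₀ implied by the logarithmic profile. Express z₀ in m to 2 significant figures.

Log law: V(z) ∝ ln(z/z₀). With r = V₁/V₂ = 5.2/9.46 = 0.54968,
r · ln(z₂/z₀) = ln(z₁/z₀) ⇒ ln z₀ = (ln z₁ − r·ln z₂)/(1 − r)
ln z₀ = (2.39790 − 0.54968×4.86753) / 0.45032 = -0.6167
z₀ = exp(-0.6167) = 0.5397 m

z₀ ≈ 0.54 m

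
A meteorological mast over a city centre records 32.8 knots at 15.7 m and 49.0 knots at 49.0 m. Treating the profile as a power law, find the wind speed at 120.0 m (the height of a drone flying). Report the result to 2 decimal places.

67.20 knots

First find α: α = ln(V₂/V₁)/ln(z₂/z₁) = ln(49.0/32.8)/ln(49.0/15.7) = 0.40139/1.13816 = 0.3527
Extrapolate from 49.0 m to 120.0 m: V₃ = 49.0 × (120.0/49.0)^0.3527 = 49.0 × 1.3715 = 67.2014 knots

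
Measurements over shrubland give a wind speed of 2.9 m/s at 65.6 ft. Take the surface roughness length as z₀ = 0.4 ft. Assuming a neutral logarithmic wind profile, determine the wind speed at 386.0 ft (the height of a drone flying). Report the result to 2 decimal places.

Log law: V(z) ∝ ln(z/z₀), so V₂/V₁ = ln(z₂/z₀) / ln(z₁/z₀).
ln(386.0/0.4) = 6.8721, ln(65.6/0.4) = 5.0999
V₂ = 2.9 × 6.8721/5.0999 = 2.9 × 1.3475 = 3.9078 m/s

3.91 m/s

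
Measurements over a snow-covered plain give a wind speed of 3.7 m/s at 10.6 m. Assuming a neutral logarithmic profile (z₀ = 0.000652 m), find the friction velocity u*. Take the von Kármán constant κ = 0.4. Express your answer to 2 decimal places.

Log law: V(z) = (u*/κ) · ln(z/z₀) ⇒ u* = κ · V / ln(z/z₀)
u* = 0.4 × 3.7 / ln(10.6/0.000652) = 0.4 × 3.7 / 9.6963
   = 1.4800 / 9.6963 = 0.1526 m/s

u* ≈ 0.15 m/s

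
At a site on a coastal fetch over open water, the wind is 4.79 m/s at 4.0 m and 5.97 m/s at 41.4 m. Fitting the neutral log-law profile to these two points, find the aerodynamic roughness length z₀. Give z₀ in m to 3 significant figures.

z₀ ≈ 0.000303 m

Log law: V(z) ∝ ln(z/z₀). With r = V₁/V₂ = 4.79/5.97 = 0.80235,
r · ln(z₂/z₀) = ln(z₁/z₀) ⇒ ln z₀ = (ln z₁ − r·ln z₂)/(1 − r)
ln z₀ = (1.38629 − 0.80235×3.72328) / 0.19765 = -8.1003
z₀ = exp(-8.1003) = 0.0003035 m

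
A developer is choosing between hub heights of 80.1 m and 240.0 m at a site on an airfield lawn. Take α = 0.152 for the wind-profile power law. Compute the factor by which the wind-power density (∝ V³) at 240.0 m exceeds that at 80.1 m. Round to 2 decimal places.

1.65

Speed ratio: V_B/V_A = (z_B/z_A)^α = (240.0/80.1)^0.152 = (2.9963)^0.152 = 1.18152
Power-density ratio: P_B/P_A = (V_B/V_A)³ = (1.18152)³ = 1.64938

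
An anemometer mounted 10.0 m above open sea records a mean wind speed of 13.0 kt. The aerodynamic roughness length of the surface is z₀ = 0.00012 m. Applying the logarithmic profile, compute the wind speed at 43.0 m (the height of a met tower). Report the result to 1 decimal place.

14.7 kt

Log law: V(z) ∝ ln(z/z₀), so V₂/V₁ = ln(z₂/z₀) / ln(z₁/z₀).
ln(43.0/0.00012) = 12.7892, ln(10.0/0.00012) = 11.3306
V₂ = 13.0 × 12.7892/11.3306 = 13.0 × 1.1287 = 14.6735 kt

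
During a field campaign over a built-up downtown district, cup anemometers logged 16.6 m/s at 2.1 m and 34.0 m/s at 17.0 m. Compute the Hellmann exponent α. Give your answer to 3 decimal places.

Power law: V₂/V₁ = (z₂/z₁)^α ⇒ α = ln(V₂/V₁) / ln(z₂/z₁)
α = ln(34.0/16.6) / ln(17.0/2.1) = ln(2.0482) / ln(8.0952)
  = 0.71696 / 2.09128 = 0.34283

α ≈ 0.343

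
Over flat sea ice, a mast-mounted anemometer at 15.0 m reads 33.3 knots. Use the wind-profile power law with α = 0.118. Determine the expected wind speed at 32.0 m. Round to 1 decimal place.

36.4 knots

Power-law profile: V₂ = V₁ · (z₂/z₁)^α
V₂ = 33.3 × (32.0/15.0)^0.118 = 33.3 × (2.1333)^0.118
    = 33.3 × 1.0935 = 36.4144 knots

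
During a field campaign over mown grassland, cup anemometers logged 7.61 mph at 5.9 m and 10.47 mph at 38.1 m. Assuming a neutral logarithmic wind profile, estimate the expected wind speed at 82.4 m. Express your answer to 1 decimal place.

Log law: V ∝ ln(z/z₀). From the pair, with r = V₁/V₂ = 0.72684,
ln z₀ = (ln z₁ − r·ln z₂)/(1 − r) = (1.7750 − 0.72684×3.6402)/0.27316 = -3.1882 → z₀ = 0.04125 m
V₃ = V₁ · ln(z₃/z₀)/ln(z₁/z₀) = 7.61 × 7.5998/4.9632 = 11.6527 mph

11.7 mph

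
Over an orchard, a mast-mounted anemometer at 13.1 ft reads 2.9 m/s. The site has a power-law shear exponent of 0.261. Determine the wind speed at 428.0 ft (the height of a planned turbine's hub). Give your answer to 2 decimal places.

7.20 m/s

Power-law profile: V₂ = V₁ · (z₂/z₁)^α
V₂ = 2.9 × (428.0/13.1)^0.261 = 2.9 × (32.6718)^0.261
    = 2.9 × 2.4843 = 7.2044 m/s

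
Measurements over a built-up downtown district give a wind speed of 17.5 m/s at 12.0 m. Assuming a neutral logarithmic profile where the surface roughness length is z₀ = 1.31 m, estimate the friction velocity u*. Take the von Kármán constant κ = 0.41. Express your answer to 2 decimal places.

Log law: V(z) = (u*/κ) · ln(z/z₀) ⇒ u* = κ · V / ln(z/z₀)
u* = 0.41 × 17.5 / ln(12.0/1.31) = 0.41 × 17.5 / 2.2149
   = 7.1750 / 2.2149 = 3.2395 m/s

u* ≈ 3.24 m/s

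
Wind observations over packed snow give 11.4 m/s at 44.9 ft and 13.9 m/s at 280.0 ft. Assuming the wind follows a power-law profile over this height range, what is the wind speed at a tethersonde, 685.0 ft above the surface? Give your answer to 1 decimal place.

15.3 m/s

First find α: α = ln(V₂/V₁)/ln(z₂/z₁) = ln(13.9/11.4)/ln(280.0/44.9) = 0.19828/1.83035 = 0.1083
Extrapolate from 280.0 ft to 685.0 ft: V₃ = 13.9 × (685.0/280.0)^0.1083 = 13.9 × 1.1018 = 15.3145 m/s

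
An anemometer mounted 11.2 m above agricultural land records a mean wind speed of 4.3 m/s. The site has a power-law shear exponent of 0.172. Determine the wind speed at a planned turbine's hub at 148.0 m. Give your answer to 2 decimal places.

6.70 m/s

Power-law profile: V₂ = V₁ · (z₂/z₁)^α
V₂ = 4.3 × (148.0/11.2)^0.172 = 4.3 × (13.2143)^0.172
    = 4.3 × 1.5589 = 6.7033 m/s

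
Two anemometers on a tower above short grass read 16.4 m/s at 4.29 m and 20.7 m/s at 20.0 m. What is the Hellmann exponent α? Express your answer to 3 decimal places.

Power law: V₂/V₁ = (z₂/z₁)^α ⇒ α = ln(V₂/V₁) / ln(z₂/z₁)
α = ln(20.7/16.4) / ln(20.0/4.29) = ln(1.2622) / ln(4.6620)
  = 0.23285 / 1.53945 = 0.15126

α ≈ 0.151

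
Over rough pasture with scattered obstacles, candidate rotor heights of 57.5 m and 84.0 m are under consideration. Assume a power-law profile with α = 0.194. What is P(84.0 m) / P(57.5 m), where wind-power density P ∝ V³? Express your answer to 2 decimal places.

1.25

Speed ratio: V_B/V_A = (z_B/z_A)^α = (84.0/57.5)^0.194 = (1.4609)^0.194 = 1.07630
Power-density ratio: P_B/P_A = (V_B/V_A)³ = (1.07630)³ = 1.24682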